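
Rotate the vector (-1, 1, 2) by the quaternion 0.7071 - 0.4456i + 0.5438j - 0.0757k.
(0.898, 2.279, 0.012)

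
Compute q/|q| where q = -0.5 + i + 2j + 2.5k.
-0.1474 + 0.2949i + 0.5898j + 0.7372k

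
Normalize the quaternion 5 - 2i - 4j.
0.7454 - 0.2981i - 0.5963j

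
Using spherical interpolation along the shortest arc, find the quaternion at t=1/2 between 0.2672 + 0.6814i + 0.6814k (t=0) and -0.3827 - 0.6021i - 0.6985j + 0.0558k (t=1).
0.3784 + 0.7474i + 0.4068j + 0.3643k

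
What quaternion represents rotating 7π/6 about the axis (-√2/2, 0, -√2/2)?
-0.2588 - 0.683i - 0.683k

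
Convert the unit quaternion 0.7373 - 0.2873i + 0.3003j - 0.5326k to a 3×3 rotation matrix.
[[0.2523, 0.6128, 0.7489], [-0.9579, 0.2676, 0.1038], [-0.1368, -0.7435, 0.6546]]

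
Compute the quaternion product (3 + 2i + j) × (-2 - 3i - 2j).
2 - 13i - 8j - k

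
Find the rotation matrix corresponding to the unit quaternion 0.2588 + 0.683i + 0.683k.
[[0.067, -0.3535, 0.933], [0.3535, -0.866, -0.3535], [0.933, 0.3535, 0.067]]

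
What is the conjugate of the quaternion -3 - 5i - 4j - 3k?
-3 + 5i + 4j + 3k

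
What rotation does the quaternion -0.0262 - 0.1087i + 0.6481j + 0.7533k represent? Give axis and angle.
axis = (-0.1087, 0.6483, 0.7536), θ = 183°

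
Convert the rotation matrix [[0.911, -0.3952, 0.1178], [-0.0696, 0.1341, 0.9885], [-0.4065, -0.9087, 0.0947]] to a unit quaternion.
0.7314 - 0.6485i + 0.1792j + 0.1113k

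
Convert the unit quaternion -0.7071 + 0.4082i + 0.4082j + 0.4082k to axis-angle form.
axis = (√3/3, √3/3, √3/3), θ = 3π/2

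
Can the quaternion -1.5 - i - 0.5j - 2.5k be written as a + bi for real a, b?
No. The quaternion -1.5 - i - 0.5j - 2.5k has j-coefficient y = -0.5 and k-coefficient z = -2.5, not both zero, so it does not lie in the complex subalgebra spanned by 1 and i.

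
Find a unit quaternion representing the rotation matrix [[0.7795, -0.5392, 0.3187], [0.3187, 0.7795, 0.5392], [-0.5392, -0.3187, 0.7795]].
0.9136 - 0.2348i + 0.2348j + 0.2348k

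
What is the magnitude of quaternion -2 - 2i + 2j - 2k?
4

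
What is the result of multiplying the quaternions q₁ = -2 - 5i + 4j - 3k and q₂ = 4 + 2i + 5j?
-18 - 9i - 45k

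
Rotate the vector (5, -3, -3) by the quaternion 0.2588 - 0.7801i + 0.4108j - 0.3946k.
(0.581, -2.879, 5.863)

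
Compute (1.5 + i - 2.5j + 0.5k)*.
1.5 - i + 2.5j - 0.5k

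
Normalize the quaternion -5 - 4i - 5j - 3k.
-0.5774 - 0.4619i - 0.5774j - 0.3464k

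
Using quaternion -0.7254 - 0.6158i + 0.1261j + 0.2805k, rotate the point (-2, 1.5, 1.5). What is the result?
(-2.037, 0.017, 2.086)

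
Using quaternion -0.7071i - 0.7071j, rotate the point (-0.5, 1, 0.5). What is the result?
(1, -0.5, -0.5)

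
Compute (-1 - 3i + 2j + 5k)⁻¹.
-0.0256 + 0.0769i - 0.0513j - 0.1282k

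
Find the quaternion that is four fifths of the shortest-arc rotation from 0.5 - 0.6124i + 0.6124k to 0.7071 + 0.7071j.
0.7505 - 0.1568i + 0.6225j + 0.1568k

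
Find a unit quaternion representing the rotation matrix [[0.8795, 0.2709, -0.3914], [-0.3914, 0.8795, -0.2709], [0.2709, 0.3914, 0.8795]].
0.9537 + 0.1736i - 0.1736j - 0.1736k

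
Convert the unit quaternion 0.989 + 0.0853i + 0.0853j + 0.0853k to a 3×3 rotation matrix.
[[0.9709, -0.1542, 0.1833], [0.1833, 0.9709, -0.1542], [-0.1542, 0.1833, 0.9709]]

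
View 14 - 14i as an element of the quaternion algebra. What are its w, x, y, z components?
14 - 14i + 0j + 0k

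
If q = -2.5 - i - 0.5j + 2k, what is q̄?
-2.5 + i + 0.5j - 2k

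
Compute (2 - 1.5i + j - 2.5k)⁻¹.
0.1481 + 0.1111i - 0.0741j + 0.1852k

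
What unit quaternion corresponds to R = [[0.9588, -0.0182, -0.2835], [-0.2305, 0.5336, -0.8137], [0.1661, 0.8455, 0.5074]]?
0.866 + 0.479i - 0.1298j - 0.0613k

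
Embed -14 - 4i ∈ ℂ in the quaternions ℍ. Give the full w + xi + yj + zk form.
-14 - 4i + 0j + 0k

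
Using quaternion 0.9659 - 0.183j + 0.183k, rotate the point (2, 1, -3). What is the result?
(2.439, 1.841, -2.159)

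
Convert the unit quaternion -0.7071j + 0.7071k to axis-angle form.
axis = (0, -√2/2, √2/2), θ = π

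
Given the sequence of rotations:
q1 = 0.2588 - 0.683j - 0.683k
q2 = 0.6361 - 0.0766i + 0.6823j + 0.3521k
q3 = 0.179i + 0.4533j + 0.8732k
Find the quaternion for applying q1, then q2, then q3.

q2 · q1 = 0.8711 - 0.2454i - 0.3102j - 0.291k
q3 · q2 · q1 = 0.4386 + 0.2949i + 0.2327j + 0.8164k
0.4386 + 0.2949i + 0.2327j + 0.8164k


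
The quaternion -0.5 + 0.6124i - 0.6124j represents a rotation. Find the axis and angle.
axis = (√2/2, -√2/2, 0), θ = 4π/3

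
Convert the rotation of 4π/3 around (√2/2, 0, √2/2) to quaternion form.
-0.5 + 0.6124i + 0.6124k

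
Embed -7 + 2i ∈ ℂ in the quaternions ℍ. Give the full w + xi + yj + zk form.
-7 + 2i + 0j + 0k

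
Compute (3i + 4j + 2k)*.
-3i - 4j - 2k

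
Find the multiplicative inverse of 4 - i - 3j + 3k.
0.1143 + 0.0286i + 0.0857j - 0.0857k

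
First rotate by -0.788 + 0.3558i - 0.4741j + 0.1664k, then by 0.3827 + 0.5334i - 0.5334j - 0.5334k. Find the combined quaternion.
-0.6555 - 0.6258i - 0.0397j + 0.4209k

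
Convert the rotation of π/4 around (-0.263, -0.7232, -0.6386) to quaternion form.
0.9239 - 0.1006i - 0.2768j - 0.2444k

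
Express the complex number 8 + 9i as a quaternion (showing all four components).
8 + 9i + 0j + 0k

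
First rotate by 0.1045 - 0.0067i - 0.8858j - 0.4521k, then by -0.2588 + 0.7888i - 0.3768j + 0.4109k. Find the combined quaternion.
-0.1698 + 0.6185i + 0.5437j - 0.5413k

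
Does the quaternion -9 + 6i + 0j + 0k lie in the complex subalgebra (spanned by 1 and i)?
Yes. The quaternion -9 + 6i has j- and k-coefficients y = z = 0, so it lies in the complex subalgebra spanned by 1 and i.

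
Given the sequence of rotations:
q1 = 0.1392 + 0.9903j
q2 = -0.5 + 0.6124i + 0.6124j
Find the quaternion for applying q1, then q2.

q2 · q1 = -0.6761 + 0.0852i - 0.4099j + 0.6065k
-0.6761 + 0.0852i - 0.4099j + 0.6065k


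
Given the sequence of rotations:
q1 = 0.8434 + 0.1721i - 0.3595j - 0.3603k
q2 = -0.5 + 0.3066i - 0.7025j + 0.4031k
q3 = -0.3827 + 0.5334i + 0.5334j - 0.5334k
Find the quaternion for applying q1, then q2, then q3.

q2 · q1 = -0.5818 + 0.5706i - 0.2329j + 0.5308k
q3 · q2 · q1 = 0.3257 - 0.3698i - 0.8087j - 0.3214k
0.3257 - 0.3698i - 0.8087j - 0.3214k


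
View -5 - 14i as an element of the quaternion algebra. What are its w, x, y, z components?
-5 - 14i + 0j + 0k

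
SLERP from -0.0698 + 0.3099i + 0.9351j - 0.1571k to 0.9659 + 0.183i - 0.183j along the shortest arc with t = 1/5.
-0.3328 + 0.2313i + 0.9029j - 0.1431k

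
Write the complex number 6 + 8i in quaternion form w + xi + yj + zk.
6 + 8i + 0j + 0k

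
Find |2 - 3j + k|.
√14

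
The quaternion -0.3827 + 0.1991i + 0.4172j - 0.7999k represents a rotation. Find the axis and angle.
axis = (0.2155, 0.4516, -0.8658), θ = 5π/4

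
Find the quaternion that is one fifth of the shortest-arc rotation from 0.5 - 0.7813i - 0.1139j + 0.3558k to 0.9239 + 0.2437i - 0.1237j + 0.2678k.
0.6716 - 0.6228i - 0.1311j + 0.3794k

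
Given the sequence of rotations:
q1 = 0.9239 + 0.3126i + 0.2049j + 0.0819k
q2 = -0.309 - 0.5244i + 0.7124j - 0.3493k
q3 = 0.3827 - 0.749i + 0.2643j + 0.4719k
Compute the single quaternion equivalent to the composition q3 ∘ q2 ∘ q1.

q2 · q1 = -0.2389 - 0.4512i + 0.5286j - 0.6782k
q3 · q2 · q1 = -0.249 - 0.4224i - 0.5817j - 0.649k
-0.249 - 0.4224i - 0.5817j - 0.649k


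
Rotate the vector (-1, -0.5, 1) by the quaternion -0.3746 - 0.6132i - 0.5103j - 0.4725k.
(0.793, -0.858, -0.941)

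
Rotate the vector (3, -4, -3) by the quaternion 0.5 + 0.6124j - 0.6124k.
(-5.787, -0.587, 0.413)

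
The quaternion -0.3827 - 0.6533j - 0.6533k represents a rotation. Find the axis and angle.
axis = (0, -√2/2, -√2/2), θ = 5π/4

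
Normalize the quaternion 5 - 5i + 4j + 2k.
0.5976 - 0.5976i + 0.4781j + 0.239k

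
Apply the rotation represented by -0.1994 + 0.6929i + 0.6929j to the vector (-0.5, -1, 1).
(-1.256, -0.244, -0.782)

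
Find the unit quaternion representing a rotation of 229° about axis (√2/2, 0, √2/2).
-0.4147 + 0.6434i + 0.6434k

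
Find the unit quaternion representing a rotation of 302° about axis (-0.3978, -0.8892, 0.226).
-0.8746 - 0.1929i - 0.4311j + 0.1096k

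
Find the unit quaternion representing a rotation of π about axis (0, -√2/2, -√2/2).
-0.7071j - 0.7071k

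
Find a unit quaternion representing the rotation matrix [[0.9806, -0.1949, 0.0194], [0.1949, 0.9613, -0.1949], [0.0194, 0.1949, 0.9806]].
0.9903 + 0.0984i + 0.0984k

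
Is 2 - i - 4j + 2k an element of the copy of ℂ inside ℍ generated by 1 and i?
No. The quaternion 2 - i - 4j + 2k has j-coefficient y = -4 and k-coefficient z = 2, not both zero, so it does not lie in the complex subalgebra spanned by 1 and i.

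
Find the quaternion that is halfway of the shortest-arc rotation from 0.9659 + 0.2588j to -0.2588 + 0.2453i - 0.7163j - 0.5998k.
0.7228 - 0.1448i + 0.5755j + 0.354k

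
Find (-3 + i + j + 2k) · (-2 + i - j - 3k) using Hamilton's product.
12 - 6i + 6j + 3k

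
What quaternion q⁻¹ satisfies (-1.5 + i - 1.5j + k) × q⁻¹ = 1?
-0.2308 - 0.1538i + 0.2308j - 0.1538k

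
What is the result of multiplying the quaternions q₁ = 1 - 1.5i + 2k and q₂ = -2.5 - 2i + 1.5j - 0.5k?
-4.5 - 1.25i - 3.25j - 7.75k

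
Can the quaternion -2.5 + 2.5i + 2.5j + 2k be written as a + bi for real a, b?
No. The quaternion -2.5 + 2.5i + 2.5j + 2k has j-coefficient y = 2.5 and k-coefficient z = 2, not both zero, so it does not lie in the complex subalgebra spanned by 1 and i.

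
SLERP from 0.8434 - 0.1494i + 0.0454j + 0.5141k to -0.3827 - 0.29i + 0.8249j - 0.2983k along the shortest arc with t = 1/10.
0.8439 - 0.1042i - 0.0615j + 0.5226k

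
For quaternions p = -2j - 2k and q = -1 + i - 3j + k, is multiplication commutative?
No: pq = -4 - 8i + 4k ≠ -4 + 8i + 4j = qp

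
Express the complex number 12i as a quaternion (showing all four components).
0 + 12i + 0j + 0k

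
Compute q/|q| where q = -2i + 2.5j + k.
-0.5963i + 0.7454j + 0.2981k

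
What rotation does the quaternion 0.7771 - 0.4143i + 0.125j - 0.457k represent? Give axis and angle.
axis = (-0.6583, 0.1986, -0.7261), θ = 78°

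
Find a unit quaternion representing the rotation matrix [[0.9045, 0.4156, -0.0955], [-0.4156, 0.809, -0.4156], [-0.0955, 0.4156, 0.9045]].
0.9511 + 0.2185i - 0.2185k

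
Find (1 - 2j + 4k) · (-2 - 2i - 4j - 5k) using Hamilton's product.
10 + 24i - 8j - 17k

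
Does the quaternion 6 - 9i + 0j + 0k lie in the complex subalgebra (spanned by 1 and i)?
Yes. The quaternion 6 - 9i has j- and k-coefficients y = z = 0, so it lies in the complex subalgebra spanned by 1 and i.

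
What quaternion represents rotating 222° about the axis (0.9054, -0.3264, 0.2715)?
-0.3584 + 0.8453i - 0.3047j + 0.2535k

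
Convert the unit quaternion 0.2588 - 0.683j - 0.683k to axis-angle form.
axis = (0, -√2/2, -√2/2), θ = 5π/6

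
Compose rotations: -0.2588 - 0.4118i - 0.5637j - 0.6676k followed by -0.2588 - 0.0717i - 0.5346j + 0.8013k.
0.271 + 0.9337i - 0.0936j - 0.2143k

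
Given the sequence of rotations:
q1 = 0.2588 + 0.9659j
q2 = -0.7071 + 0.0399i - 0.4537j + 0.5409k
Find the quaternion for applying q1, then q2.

q2 · q1 = 0.2552 - 0.5121i - 0.8004j + 0.1785k
0.2552 - 0.5121i - 0.8004j + 0.1785k


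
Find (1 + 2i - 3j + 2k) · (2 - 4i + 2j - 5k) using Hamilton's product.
26 + 11i - 2j - 9k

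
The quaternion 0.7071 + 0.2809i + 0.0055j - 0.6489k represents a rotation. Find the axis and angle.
axis = (0.3973, 0.0078, -0.9177), θ = π/2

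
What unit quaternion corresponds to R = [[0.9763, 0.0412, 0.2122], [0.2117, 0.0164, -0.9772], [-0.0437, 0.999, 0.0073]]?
0.7071 + 0.6987i + 0.0905j + 0.0603k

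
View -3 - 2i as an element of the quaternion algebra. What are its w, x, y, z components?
-3 - 2i + 0j + 0k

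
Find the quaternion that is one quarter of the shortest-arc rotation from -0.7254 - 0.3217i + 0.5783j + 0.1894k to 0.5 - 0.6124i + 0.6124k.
-0.846 - 0.0652i + 0.5263j - 0.0552k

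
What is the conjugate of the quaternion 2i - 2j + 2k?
-2i + 2j - 2k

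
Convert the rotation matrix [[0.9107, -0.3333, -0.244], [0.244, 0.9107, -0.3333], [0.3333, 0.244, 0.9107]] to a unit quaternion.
0.9659 + 0.1494i - 0.1494j + 0.1494k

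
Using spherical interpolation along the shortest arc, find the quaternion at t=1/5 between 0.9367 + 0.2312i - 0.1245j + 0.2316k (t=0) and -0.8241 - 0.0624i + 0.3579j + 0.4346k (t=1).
0.9568 + 0.2052i - 0.1817j + 0.0966k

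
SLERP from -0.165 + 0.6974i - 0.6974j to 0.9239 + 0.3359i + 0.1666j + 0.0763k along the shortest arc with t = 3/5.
-0.8317 + 0.1346i - 0.5352j - 0.0608k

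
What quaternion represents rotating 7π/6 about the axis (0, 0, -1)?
-0.2588 - 0.9659k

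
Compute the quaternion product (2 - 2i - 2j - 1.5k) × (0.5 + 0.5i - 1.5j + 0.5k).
-0.25 - 3.25i - 3.75j + 4.25k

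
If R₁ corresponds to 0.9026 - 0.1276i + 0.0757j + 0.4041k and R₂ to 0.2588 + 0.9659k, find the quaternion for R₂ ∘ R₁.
-0.1567 - 0.1061i - 0.1037j + 0.9764k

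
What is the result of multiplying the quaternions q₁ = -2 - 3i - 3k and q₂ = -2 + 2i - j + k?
13 - i - j + 7k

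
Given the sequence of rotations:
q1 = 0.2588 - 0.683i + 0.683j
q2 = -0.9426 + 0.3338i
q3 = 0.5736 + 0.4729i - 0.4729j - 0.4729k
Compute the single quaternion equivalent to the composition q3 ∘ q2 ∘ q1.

q2 · q1 = -0.016 + 0.7302i - 0.6438j + 0.228k
q3 · q2 · q1 = -0.5511 - 0.001i - 0.8149j + 0.1792k
-0.5511 - 0.001i - 0.8149j + 0.1792k


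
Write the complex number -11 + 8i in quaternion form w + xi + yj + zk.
-11 + 8i + 0j + 0k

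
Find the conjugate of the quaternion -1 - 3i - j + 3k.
-1 + 3i + j - 3k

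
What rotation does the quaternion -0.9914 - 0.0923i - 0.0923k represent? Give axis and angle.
axis = (-√2/2, 0, -√2/2), θ = 345°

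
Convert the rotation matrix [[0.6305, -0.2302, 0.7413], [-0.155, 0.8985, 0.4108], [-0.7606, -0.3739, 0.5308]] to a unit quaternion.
0.8746 - 0.2243i + 0.4293j + 0.0215k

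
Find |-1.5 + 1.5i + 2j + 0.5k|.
2.958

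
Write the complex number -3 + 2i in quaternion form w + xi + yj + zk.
-3 + 2i + 0j + 0k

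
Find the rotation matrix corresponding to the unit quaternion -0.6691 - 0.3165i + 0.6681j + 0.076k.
[[0.0957, -0.3212, -0.9422], [-0.5246, 0.7881, -0.322], [0.8459, 0.5251, -0.0931]]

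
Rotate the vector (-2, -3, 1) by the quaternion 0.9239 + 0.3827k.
(0.707, -3.536, 1)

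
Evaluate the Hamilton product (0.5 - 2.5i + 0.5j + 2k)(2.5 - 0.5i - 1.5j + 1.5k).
-2.25 - 2.75i + 3.25j + 9.75k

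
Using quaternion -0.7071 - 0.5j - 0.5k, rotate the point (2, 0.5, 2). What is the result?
(1.061, 2.664, -0.164)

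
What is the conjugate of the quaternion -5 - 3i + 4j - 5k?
-5 + 3i - 4j + 5k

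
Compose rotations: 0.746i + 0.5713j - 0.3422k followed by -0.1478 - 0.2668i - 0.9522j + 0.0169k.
0.7488 + 0.2059i - 0.1631j + 0.6085k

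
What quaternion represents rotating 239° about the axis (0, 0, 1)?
-0.4924 + 0.8704k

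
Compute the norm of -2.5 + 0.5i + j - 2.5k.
3.708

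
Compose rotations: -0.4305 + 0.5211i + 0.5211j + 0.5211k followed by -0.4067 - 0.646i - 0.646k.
0.8483 + 0.4028i - 0.2119j - 0.2705k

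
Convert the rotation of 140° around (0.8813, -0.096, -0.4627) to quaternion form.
0.342 + 0.8282i - 0.0902j - 0.4348k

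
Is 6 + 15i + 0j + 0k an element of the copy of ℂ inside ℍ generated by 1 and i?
Yes. The quaternion 6 + 15i has j- and k-coefficients y = z = 0, so it lies in the complex subalgebra spanned by 1 and i.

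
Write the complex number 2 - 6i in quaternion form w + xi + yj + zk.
2 - 6i + 0j + 0k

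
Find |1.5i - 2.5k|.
2.915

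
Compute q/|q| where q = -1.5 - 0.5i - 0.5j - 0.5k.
-0.866 - 0.2887i - 0.2887j - 0.2887k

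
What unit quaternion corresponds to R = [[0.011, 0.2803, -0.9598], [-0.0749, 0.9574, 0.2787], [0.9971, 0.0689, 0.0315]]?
0.7071 - 0.0742i - 0.6919j - 0.1256k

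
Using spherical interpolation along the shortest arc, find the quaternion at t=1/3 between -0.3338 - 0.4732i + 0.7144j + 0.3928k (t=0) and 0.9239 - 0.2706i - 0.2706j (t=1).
-0.6403 - 0.2506i + 0.6606j + 0.3014k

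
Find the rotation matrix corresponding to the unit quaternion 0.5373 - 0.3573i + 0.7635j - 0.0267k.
[[-0.1673, -0.5169, 0.8395], [-0.5743, 0.7432, 0.3432], [-0.8014, -0.4247, -0.4212]]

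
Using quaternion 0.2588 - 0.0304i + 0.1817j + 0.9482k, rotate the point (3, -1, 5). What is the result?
(-1.909, 4.041, 3.877)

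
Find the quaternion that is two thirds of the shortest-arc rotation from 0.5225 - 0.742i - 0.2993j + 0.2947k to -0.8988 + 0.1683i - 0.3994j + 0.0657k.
0.8847 - 0.4246i + 0.1795j + 0.0691k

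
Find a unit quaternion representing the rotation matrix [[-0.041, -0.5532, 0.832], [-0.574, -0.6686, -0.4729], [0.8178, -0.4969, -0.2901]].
-0.0087 + 0.6924i - 0.407j + 0.5957k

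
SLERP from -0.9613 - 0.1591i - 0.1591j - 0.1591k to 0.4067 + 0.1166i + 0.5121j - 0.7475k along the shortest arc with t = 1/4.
-0.9346 - 0.1702i - 0.2951j + 0.1026k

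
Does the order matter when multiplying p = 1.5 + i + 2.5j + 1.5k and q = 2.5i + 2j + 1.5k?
Yes: pq = -9.75 + 4.5i + 5.25j - 2k ≠ -9.75 + 3i + 0.75j + 6.5k = qp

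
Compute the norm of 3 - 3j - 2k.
√22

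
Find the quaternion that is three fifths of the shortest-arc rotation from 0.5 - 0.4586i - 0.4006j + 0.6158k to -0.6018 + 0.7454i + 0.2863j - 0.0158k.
0.595 - 0.6681i - 0.3528j + 0.274k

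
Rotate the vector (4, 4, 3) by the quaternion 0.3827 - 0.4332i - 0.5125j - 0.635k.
(2.867, 2.052, 5.345)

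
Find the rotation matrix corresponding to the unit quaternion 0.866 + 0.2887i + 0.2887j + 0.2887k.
[[0.6666, -0.3333, 0.6667], [0.6667, 0.6666, -0.3333], [-0.3333, 0.6667, 0.6666]]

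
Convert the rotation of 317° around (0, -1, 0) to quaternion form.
-0.9304 - 0.3665j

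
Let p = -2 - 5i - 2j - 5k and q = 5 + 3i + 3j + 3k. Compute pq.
26 - 22i - 16j - 40k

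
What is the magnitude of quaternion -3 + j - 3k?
√19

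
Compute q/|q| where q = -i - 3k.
-0.3162i - 0.9487k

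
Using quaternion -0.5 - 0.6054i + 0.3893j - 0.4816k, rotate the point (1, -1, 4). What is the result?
(1.961, -3.714, 0.597)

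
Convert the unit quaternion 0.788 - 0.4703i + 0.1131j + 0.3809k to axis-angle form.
axis = (-0.7639, 0.1837, 0.6187), θ = 76°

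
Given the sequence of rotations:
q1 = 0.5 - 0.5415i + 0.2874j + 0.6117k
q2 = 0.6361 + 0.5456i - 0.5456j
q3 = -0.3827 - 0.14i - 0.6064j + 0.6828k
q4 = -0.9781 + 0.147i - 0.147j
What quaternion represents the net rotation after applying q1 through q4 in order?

q2 · q1 = 0.7703 - 0.4054i - 0.4237j + 0.2505k
q3 · q2 · q1 = -0.7795 + 0.1847i - 0.5467j + 0.2436k
q4 · q3 · q2 · q1 = 0.6549 - 0.3311i + 0.6135j - 0.2915k
0.6549 - 0.3311i + 0.6135j - 0.2915k


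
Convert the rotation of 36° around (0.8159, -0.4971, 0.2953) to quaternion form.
0.9511 + 0.2521i - 0.1536j + 0.0913k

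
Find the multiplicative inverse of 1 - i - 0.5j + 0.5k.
0.4 + 0.4i + 0.2j - 0.2k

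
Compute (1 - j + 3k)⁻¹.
0.0909 + 0.0909j - 0.2727k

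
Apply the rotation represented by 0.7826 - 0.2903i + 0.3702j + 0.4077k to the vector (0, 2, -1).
(-2.049, 0.242, -0.862)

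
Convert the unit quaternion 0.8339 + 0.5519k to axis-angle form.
axis = (0, 0, 1), θ = 67°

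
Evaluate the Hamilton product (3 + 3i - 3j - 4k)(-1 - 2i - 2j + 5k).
17 - 32i - 10j + 7k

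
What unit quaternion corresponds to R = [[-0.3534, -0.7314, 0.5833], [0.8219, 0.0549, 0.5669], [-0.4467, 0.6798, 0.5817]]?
0.5664 + 0.0498i + 0.4546j + 0.6856k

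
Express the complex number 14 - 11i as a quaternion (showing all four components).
14 - 11i + 0j + 0k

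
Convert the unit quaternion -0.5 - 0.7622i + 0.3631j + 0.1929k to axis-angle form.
axis = (-0.8801, 0.4193, 0.2227), θ = 4π/3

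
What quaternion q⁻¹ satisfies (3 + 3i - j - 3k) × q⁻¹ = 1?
0.1071 - 0.1071i + 0.0357j + 0.1071k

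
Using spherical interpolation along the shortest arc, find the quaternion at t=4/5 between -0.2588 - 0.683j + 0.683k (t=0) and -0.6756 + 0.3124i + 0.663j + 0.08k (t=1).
0.5395 - 0.2821i - 0.785j + 0.1141k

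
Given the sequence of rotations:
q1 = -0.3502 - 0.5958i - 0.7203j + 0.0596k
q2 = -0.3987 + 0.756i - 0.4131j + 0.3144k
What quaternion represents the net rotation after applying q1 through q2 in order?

q2 · q1 = 0.2738 + 0.1746i + 0.1995j - 0.9245k
0.2738 + 0.1746i + 0.1995j - 0.9245k


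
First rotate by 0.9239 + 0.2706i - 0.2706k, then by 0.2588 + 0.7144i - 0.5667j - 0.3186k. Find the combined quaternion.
-0.0404 + 0.8834i - 0.4165j - 0.211k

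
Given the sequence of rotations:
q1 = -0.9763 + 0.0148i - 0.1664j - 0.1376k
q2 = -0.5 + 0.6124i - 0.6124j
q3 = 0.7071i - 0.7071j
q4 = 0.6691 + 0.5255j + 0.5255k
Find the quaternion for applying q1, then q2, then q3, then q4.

q2 · q1 = 0.3772 - 0.521i + 0.7654j - 0.024k
q3 · q2 · q1 = 0.9096 + 0.2837i - 0.2497j + 0.1728k
q4 · q3 · q2 · q1 = 0.649 + 0.4118i + 0.46j + 0.4445k
0.649 + 0.4118i + 0.46j + 0.4445k


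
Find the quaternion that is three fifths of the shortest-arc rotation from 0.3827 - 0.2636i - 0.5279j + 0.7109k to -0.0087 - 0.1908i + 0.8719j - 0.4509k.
0.1714 + 0.0075i - 0.7848j + 0.5956k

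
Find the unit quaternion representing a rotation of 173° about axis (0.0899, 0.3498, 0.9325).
0.061 + 0.0897i + 0.3491j + 0.9308k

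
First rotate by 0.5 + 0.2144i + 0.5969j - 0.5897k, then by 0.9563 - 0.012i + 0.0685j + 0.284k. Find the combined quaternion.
0.6073 - 0.0109i + 0.6589j - 0.4438k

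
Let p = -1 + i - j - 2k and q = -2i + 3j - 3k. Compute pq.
-1 + 11i + 4j + 4k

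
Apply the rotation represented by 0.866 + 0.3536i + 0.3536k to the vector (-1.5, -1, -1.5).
(-0.888, -0.5, -2.112)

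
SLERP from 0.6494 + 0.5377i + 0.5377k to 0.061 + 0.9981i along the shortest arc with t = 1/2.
0.4001 + 0.865i + 0.3028k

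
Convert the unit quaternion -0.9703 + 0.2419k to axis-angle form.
axis = (0, 0, 1), θ = 332°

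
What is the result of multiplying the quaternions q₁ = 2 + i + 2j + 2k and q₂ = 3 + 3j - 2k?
4 - 7i + 14j + 5k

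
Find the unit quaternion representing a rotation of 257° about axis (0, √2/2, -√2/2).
-0.6225 + 0.5534j - 0.5534k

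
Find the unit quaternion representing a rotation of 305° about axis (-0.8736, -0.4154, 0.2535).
-0.887 - 0.4034i - 0.1918j + 0.1171k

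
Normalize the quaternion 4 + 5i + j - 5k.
0.4887 + 0.6108i + 0.1222j - 0.6108k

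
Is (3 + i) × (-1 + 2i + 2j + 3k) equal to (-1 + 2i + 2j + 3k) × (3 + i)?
No: pq = -5 + 5i + 3j + 11k ≠ -5 + 5i + 9j + 7k = qp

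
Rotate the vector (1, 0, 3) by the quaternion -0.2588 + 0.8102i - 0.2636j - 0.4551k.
(-1.356, 1.786, -2.229)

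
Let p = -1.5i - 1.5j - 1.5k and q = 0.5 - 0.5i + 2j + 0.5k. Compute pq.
3 + 1.5i + 0.75j - 4.5k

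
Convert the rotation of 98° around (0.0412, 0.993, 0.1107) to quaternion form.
0.6561 + 0.0311i + 0.7494j + 0.0835k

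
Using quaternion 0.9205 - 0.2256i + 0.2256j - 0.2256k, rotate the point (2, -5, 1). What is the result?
(0.542, -4.703, 2.755)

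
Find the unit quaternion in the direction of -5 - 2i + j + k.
-0.898 - 0.3592i + 0.1796j + 0.1796k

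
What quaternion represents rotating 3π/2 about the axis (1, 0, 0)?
-0.7071 + 0.7071i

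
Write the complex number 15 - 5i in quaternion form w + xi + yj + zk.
15 - 5i + 0j + 0k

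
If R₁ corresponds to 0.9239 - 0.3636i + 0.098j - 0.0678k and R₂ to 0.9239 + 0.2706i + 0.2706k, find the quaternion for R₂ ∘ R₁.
0.9703 - 0.1124i + 0.0105j + 0.2139k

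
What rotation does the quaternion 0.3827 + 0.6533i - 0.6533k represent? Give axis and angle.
axis = (√2/2, 0, -√2/2), θ = 3π/4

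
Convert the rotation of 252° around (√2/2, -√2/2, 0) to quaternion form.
-0.5878 + 0.5721i - 0.5721j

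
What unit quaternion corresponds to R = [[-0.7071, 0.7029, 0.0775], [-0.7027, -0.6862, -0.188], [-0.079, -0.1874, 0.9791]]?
-0.3827 - 0.0004i - 0.1022j + 0.9182k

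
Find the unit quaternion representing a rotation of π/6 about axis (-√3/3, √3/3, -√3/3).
0.9659 - 0.1494i + 0.1494j - 0.1494k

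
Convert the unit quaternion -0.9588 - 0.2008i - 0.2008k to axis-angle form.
axis = (-√2/2, 0, -√2/2), θ = 327°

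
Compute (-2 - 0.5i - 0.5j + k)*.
-2 + 0.5i + 0.5j - k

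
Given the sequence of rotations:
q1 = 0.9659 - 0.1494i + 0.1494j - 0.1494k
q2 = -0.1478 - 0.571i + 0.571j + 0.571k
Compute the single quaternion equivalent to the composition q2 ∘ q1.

q2 · q1 = -0.2281 - 0.7001i + 0.3588j + 0.5736k
-0.2281 - 0.7001i + 0.3588j + 0.5736k


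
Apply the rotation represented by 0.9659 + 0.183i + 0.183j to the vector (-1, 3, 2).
(-0.025, 2.025, 3.146)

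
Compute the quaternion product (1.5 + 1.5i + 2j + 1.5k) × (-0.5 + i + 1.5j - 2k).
-2.25 - 5.5i + 5.75j - 3.5k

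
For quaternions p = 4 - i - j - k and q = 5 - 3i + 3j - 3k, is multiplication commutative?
No: pq = 17 - 11i + 7j - 23k ≠ 17 - 23i + 7j - 11k = qp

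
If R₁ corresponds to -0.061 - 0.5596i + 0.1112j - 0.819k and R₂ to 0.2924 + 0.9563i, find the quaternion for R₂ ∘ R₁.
0.5173 - 0.222i + 0.8157j - 0.1331k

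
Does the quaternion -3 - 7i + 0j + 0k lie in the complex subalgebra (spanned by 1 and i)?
Yes. The quaternion -3 - 7i has j- and k-coefficients y = z = 0, so it lies in the complex subalgebra spanned by 1 and i.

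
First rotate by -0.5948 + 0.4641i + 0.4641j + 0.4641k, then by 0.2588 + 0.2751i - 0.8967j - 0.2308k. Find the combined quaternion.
0.2417 - 0.3526i + 0.4187j + 0.8012k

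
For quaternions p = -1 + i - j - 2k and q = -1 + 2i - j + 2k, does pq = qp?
No: pq = 2 - 7i - 4j + k ≠ 2 + i + 8j - k = qp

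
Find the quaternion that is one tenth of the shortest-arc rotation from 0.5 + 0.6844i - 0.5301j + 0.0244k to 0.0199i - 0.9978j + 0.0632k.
0.4653 + 0.6393i - 0.6115j + 0.0302k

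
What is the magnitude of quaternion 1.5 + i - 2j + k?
2.872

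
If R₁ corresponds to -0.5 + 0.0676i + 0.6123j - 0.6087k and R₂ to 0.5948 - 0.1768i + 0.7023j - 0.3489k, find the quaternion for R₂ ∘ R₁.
-0.9278 - 0.0853i - 0.1182j - 0.3433k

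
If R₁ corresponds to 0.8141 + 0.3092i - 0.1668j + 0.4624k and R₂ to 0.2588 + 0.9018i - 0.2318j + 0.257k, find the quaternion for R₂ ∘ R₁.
-0.2256 + 0.7499i - 0.5694j + 0.2501k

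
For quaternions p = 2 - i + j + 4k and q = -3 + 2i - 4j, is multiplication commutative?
No: pq = 23i - 3j - 10k ≠ -9i - 19j - 14k = qp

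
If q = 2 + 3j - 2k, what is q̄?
2 - 3j + 2k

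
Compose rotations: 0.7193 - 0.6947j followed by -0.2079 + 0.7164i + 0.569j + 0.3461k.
0.2457 + 0.7557i + 0.5537j - 0.2487k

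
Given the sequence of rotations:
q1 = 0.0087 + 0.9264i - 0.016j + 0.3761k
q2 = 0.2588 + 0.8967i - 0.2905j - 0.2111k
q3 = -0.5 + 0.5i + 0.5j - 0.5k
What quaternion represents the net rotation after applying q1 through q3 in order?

q2 · q1 = -0.7537 + 0.1349i - 0.5395j + 0.3503k
q3 · q2 · q1 = 0.7543 - 0.5389i - 0.3497j - 0.1355k
0.7543 - 0.5389i - 0.3497j - 0.1355k


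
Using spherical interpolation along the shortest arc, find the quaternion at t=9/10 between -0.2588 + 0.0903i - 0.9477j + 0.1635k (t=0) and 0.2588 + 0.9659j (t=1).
-0.2592 + 0.0091i - 0.9656j + 0.0164k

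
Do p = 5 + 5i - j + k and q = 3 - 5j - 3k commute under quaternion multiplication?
No: pq = 13 + 23i - 13j - 37k ≠ 13 + 7i - 43j + 13k = qp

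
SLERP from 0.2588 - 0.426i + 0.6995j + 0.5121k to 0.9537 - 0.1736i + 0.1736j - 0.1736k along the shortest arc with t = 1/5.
0.4721 - 0.4195i + 0.6603j + 0.4064k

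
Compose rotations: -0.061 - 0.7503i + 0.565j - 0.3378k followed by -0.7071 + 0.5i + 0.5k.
0.5872 + 0.2175i - 0.6058j + 0.4909k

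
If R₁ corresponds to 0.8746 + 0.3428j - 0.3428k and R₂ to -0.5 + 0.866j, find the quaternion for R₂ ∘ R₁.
-0.7342 - 0.2969i + 0.586j + 0.1714k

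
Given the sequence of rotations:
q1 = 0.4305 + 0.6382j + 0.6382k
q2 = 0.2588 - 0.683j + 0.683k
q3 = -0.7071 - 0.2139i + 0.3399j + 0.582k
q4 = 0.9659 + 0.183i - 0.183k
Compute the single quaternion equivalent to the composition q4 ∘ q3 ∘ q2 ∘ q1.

q2 · q1 = 0.1114 - 0.8718i - 0.1289j + 0.4592k
q3 · q2 · q1 = -0.4887 + 0.8237i - 0.2802j + 0.064k
q4 · q3 · q2 · q1 = -0.6111 + 0.6549i - 0.4331j + 0.1k
-0.6111 + 0.6549i - 0.4331j + 0.1k


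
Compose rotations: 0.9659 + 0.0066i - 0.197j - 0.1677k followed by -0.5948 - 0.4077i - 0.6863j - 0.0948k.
-0.7229 - 0.3013i - 0.6147j + 0.093k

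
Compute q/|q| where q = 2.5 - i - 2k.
0.7454 - 0.2981i - 0.5963k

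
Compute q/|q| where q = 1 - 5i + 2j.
0.1826 - 0.9129i + 0.3651j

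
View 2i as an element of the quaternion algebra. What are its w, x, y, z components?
0 + 2i + 0j + 0k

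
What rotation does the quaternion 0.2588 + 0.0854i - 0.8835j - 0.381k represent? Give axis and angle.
axis = (0.0884, -0.9147, -0.3944), θ = 5π/6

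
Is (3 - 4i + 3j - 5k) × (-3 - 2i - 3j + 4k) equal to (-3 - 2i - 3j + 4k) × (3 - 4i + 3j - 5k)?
No: pq = 12 + 3i + 8j + 45k ≠ 12 + 9i - 44j + 9k = qp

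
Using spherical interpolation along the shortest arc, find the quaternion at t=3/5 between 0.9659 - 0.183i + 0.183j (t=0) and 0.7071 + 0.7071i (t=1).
0.9176 + 0.3884i + 0.0843j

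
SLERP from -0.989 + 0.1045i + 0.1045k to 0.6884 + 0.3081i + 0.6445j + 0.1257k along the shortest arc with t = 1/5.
-0.9873 + 0.0177i - 0.1465j + 0.0592k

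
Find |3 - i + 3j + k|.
√20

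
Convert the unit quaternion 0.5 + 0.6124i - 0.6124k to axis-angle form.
axis = (√2/2, 0, -√2/2), θ = 2π/3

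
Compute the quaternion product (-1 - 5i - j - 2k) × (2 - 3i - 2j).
-19 - 11i + 6j + 3k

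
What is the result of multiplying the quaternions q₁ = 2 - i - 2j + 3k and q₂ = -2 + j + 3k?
-11 - 7i + 9j - k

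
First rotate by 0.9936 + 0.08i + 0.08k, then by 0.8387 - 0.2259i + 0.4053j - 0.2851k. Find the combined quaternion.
0.8742 - 0.1249i + 0.398j - 0.2486k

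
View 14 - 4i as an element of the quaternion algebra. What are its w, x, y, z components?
14 - 4i + 0j + 0k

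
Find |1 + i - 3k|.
√11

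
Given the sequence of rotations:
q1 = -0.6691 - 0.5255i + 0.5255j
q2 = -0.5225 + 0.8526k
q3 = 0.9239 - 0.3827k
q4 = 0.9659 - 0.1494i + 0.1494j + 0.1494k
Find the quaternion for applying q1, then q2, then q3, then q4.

q2 · q1 = 0.3496 - 0.1735i - 0.7226j - 0.5705k
q3 · q2 · q1 = 0.1047 - 0.4368i - 0.6012j - 0.6609k
q4 · q3 · q2 · q1 = 0.2244 - 0.4465i - 0.7291j - 0.4676k
0.2244 - 0.4465i - 0.7291j - 0.4676k


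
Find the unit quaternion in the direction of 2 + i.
0.8944 + 0.4472i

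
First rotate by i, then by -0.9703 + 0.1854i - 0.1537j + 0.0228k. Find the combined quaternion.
-0.1854 - 0.9703i + 0.0228j + 0.1537k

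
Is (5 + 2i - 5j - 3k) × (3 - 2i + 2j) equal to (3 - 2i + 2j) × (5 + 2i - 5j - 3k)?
No: pq = 29 + 2i + j - 15k ≠ 29 - 10i - 11j - 3k = qp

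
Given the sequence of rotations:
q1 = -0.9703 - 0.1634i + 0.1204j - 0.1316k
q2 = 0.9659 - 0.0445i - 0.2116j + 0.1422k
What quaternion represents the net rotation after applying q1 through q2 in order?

q2 · q1 = -0.9003 - 0.1039i + 0.2925j - 0.305k
-0.9003 - 0.1039i + 0.2925j - 0.305k


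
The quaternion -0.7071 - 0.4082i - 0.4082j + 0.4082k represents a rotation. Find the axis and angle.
axis = (-√3/3, -√3/3, √3/3), θ = 3π/2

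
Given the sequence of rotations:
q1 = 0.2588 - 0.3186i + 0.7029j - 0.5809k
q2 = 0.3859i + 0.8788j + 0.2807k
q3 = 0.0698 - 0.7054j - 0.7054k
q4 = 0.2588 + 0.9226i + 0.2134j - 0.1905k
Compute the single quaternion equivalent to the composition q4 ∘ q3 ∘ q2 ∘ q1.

q2 · q1 = -0.3317 - 0.6079i + 0.3622j + 0.6239k
q3 · q2 · q1 = 0.6724 - 0.227i + 0.6881j - 0.1513k
q4 · q3 · q2 · q1 = 0.2078 + 0.6604i + 0.5044j + 0.516k
0.2078 + 0.6604i + 0.5044j + 0.516k


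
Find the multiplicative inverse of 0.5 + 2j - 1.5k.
0.0769 - 0.3077j + 0.2308k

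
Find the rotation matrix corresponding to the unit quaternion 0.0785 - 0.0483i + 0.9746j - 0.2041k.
[[-0.983, -0.0621, 0.1727], [-0.1262, 0.912, -0.3902], [-0.1333, -0.4054, -0.9044]]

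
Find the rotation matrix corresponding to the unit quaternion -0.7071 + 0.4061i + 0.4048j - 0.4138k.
[[0.3298, -0.2564, -0.9086], [0.914, 0.3277, 0.2393], [0.2364, -0.9093, 0.3424]]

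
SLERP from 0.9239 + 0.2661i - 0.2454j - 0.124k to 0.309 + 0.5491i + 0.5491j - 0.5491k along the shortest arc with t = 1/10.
0.9137 + 0.3222i - 0.1617j - 0.1877k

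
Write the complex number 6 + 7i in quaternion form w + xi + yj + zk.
6 + 7i + 0j + 0k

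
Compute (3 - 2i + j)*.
3 + 2i - j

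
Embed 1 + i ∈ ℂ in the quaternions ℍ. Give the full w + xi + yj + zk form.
1 + i + 0j + 0k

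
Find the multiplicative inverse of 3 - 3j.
0.1667 + 0.1667j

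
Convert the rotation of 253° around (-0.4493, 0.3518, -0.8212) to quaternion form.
-0.5948 - 0.3612i + 0.2828j - 0.6601k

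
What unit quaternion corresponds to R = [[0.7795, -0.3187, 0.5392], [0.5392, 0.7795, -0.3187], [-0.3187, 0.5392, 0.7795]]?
0.9136 + 0.2348i + 0.2348j + 0.2348k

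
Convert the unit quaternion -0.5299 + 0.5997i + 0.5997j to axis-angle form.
axis = (√2/2, √2/2, 0), θ = 244°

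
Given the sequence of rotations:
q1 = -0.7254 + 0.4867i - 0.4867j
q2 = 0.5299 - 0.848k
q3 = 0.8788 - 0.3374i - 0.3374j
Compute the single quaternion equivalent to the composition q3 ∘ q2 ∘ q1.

q2 · q1 = -0.3844 - 0.1548i - 0.6706j + 0.6151k
q3 · q2 · q1 = -0.6163 - 0.2139i - 0.2521j + 0.7146k
-0.6163 - 0.2139i - 0.2521j + 0.7146k


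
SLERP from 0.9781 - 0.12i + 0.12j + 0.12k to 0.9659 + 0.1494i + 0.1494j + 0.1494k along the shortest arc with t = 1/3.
0.9822 - 0.0302i + 0.1309j + 0.1309k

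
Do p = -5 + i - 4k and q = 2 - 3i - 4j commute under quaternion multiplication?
No: pq = -7 + i + 32j - 12k ≠ -7 + 33i + 8j - 4k = qp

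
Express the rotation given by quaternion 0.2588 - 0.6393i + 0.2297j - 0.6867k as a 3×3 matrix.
[[-0.0486, 0.0617, 0.9969], [-0.6491, -0.7605, 0.0154], [0.7591, -0.6464, 0.0771]]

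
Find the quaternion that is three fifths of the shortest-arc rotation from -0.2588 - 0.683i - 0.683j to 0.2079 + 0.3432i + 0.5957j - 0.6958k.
-0.2474 - 0.5207i - 0.6833j + 0.4481k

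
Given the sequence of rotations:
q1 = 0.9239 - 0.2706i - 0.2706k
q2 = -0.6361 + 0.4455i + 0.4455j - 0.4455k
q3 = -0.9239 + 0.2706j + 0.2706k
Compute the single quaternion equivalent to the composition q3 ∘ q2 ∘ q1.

q2 · q1 = -0.5877 + 0.4632i + 0.6527j - 0.1189k
q3 · q2 · q1 = 0.3985 - 0.6367i - 0.6367j - 0.1745k
0.3985 - 0.6367i - 0.6367j - 0.1745k


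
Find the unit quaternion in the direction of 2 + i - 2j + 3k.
0.4714 + 0.2357i - 0.4714j + 0.7071k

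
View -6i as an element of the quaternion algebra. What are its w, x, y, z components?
0 - 6i + 0j + 0k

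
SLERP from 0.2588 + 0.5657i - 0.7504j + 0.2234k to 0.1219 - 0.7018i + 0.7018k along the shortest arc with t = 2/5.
0.1283 + 0.793i - 0.5591j - 0.2051k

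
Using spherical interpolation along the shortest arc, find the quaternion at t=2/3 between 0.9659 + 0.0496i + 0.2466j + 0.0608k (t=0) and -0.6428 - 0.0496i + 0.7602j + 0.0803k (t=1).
0.8778 + 0.0576i - 0.4742j - 0.036k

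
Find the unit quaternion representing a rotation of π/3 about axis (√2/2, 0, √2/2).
0.866 + 0.3536i + 0.3536k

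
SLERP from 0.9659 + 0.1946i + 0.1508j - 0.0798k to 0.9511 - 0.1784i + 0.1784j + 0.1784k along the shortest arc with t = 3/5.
0.9817 - 0.0293i + 0.1716j + 0.0766k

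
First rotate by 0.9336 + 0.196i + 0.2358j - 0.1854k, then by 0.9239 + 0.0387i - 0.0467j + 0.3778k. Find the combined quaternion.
0.936 + 0.1368i + 0.2555j + 0.1997k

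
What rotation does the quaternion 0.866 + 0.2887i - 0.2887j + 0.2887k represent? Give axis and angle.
axis = (√3/3, -√3/3, √3/3), θ = π/3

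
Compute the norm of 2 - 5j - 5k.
√54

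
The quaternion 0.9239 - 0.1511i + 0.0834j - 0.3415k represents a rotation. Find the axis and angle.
axis = (-0.3949, 0.218, -0.8925), θ = π/4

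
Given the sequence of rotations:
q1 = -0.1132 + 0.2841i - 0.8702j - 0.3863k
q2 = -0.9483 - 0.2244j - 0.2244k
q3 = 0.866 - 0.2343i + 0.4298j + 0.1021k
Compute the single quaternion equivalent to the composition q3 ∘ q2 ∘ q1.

q2 · q1 = -0.1746 - 0.378i + 0.7869j + 0.4555k
q3 · q2 · q1 = -0.6245 - 0.171i + 0.6745j + 0.3547k
-0.6245 - 0.171i + 0.6745j + 0.3547k


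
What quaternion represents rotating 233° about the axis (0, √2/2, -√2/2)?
-0.4462 + 0.6328j - 0.6328k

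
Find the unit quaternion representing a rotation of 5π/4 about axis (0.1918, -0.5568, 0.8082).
-0.3827 + 0.1772i - 0.5144j + 0.7467k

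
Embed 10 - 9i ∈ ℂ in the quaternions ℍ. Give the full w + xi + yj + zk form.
10 - 9i + 0j + 0k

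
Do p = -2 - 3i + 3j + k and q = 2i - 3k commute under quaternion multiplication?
No: pq = 9 - 13i - 7j ≠ 9 + 5i + 7j + 12k = qp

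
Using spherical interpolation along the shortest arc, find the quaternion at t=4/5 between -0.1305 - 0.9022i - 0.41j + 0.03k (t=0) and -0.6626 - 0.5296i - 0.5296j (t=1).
-0.5732 - 0.63i - 0.524j + 0.0065k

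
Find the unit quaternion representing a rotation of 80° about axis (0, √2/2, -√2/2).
0.766 + 0.4545j - 0.4545k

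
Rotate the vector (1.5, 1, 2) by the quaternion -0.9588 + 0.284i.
(1.5, 1.928, 1.133)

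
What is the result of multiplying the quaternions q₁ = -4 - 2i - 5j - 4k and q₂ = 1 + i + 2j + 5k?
28 - 23i - 7j - 23k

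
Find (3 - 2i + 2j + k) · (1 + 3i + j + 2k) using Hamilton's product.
5 + 10i + 12j - k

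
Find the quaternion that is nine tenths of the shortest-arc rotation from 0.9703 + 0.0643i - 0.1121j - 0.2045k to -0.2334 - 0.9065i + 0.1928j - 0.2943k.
0.3555 + 0.877i - 0.1999j + 0.2541k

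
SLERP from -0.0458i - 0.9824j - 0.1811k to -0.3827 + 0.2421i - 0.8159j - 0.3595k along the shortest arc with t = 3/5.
-0.2371 + 0.1309i - 0.9153j - 0.2983k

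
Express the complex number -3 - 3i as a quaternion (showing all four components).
-3 - 3i + 0j + 0k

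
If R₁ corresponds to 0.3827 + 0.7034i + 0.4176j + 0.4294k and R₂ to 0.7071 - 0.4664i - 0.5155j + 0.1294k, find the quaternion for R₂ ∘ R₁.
0.7584 + 0.0435i + 0.3893j + 0.521k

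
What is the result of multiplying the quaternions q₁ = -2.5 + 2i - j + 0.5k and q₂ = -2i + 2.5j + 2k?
5.5 + 1.75i - 11.25j - 2k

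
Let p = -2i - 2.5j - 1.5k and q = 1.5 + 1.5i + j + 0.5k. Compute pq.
6.25 - 2.75i - 5j - 0.5k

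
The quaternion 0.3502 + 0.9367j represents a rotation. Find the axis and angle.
axis = (0, 1, 0), θ = 139°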